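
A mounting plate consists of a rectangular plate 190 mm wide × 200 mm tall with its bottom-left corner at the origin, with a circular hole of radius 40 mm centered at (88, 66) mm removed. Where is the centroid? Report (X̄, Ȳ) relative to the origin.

plate: A = 190 × 200 = 38000.00, centroid at (95.00, 100.00).
hole: A = −π·40² = -5026.55, centroid at (88.00, 66.00).
ΣA = 32973.45 mm²
ΣAX̄ = (38000.00)(95.00) + (-5026.55)(88.00) = 3167663.75 mm³
ΣAȲ = (38000.00)(100.00) + (-5026.55)(66.00) = 3468247.82 mm³
X̄ = 3167663.75 / 32973.45 = 96.07 mm
Ȳ = 3468247.82 / 32973.45 = 105.18 mm

X̄ = 96.07 mm, Ȳ = 105.18 mm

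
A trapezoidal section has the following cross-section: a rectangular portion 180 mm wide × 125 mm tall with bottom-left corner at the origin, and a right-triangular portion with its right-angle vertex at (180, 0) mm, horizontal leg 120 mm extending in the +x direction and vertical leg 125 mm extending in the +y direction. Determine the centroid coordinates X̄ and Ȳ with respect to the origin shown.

rectangular portion: A = 180 × 125 = 22500.00, centroid at (90.00, 62.50).
triangular portion: A = ½·120·125 = 7500.00, centroid at (220.00, 41.67).
ΣA = 30000.00 mm²
ΣAX̄ = (22500.00)(90.00) + (7500.00)(220.00) = 3675000.00 mm³
ΣAȲ = (22500.00)(62.50) + (7500.00)(41.67) = 1718750.00 mm³
X̄ = 3675000.00 / 30000.00 = 122.50 mm
Ȳ = 1718750.00 / 30000.00 = 57.29 mm

X̄ = 122.50 mm, Ȳ = 57.29 mm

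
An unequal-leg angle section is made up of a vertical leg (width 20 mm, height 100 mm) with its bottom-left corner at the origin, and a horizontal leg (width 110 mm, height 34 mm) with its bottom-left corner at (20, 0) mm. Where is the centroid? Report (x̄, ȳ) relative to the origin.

vertical leg: A = 20 × 100 = 2000.00, centroid at (10.00, 50.00).
horizontal leg: A = 110 × 34 = 3740.00, centroid at (75.00, 17.00).
ΣA = 5740.00 mm², ΣAx̄ = 300500.00 mm³, ΣAȳ = 163580.00 mm³.
x̄ = 300500.00/5740.00 = 52.35 mm; ȳ = 163580.00/5740.00 = 28.50 mm.

x̄ = 52.35 mm, ȳ = 28.50 mm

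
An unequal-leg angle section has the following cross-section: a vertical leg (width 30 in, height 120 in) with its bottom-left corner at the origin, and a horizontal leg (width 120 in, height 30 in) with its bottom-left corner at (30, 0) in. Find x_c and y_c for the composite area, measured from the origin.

Part | A | x̄ᵢ | ȳᵢ | A·x̄ᵢ | A·ȳᵢ
vertical leg | 3600.00 | 15.00 | 60.00 | 54000.00 | 216000.00
horizontal leg | 3600.00 | 90.00 | 15.00 | 324000.00 | 54000.00
Σ | 7200.00 |  |  | 378000.00 | 270000.00
x_c = 378000.00 / 7200.00 = 52.50 in
y_c = 270000.00 / 7200.00 = 37.50 in

x_c = 52.50 in, y_c = 37.50 in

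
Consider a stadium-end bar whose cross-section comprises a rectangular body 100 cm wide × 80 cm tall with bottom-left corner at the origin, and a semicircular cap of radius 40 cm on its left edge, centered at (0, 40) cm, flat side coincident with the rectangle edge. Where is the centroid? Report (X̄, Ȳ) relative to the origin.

X̄ = 33.99 cm, Ȳ = 40.00 cm

Part | A | x̄ᵢ | ȳᵢ | A·x̄ᵢ | A·ȳᵢ
rectangular body | 8000.00 | 50.00 | 40.00 | 400000.00 | 320000.00
semicircular end | 2513.27 | -16.98 | 40.00 | -42666.67 | 100530.96
Σ | 10513.27 |  |  | 357333.33 | 420530.96
X̄ = 357333.33 / 10513.27 = 33.99 cm
Ȳ = 420530.96 / 10513.27 = 40.00 cm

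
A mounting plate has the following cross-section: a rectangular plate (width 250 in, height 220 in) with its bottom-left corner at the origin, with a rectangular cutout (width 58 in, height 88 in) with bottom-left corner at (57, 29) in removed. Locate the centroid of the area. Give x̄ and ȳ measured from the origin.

x̄ = 128.99 in, ȳ = 113.78 in

plate: A = 250 × 220 = 55000.00, centroid at (125.00, 110.00).
hole: A = −(58 × 88) = -5104.00, centroid at (86.00, 73.00).
ΣA = 49896.00 in², ΣAx̄ = 6436056.00 in³, ΣAȳ = 5677408.00 in³.
x̄ = 6436056.00/49896.00 = 128.99 in; ȳ = 5677408.00/49896.00 = 113.78 in.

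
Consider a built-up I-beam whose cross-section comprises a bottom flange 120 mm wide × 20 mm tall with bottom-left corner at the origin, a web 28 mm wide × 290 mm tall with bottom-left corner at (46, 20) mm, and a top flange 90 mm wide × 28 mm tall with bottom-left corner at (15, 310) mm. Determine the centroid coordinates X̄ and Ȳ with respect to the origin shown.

Part | A | x̄ᵢ | ȳᵢ | A·x̄ᵢ | A·ȳᵢ
bottom flange | 2400.00 | 60.00 | 10.00 | 144000.00 | 24000.00
web | 8120.00 | 60.00 | 165.00 | 487200.00 | 1339800.00
top flange | 2520.00 | 60.00 | 324.00 | 151200.00 | 816480.00
Σ | 13040.00 |  |  | 782400.00 | 2180280.00
X̄ = 782400.00 / 13040.00 = 60.00 mm
Ȳ = 2180280.00 / 13040.00 = 167.20 mm

X̄ = 60.00 mm, Ȳ = 167.20 mm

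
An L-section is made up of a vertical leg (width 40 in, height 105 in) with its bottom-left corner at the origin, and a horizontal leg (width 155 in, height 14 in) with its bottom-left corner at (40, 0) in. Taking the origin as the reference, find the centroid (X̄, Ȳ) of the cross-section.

Part | A | x̄ᵢ | ȳᵢ | A·x̄ᵢ | A·ȳᵢ
vertical leg | 4200.00 | 20.00 | 52.50 | 84000.00 | 220500.00
horizontal leg | 2170.00 | 117.50 | 7.00 | 254975.00 | 15190.00
Σ | 6370.00 |  |  | 338975.00 | 235690.00
X̄ = 338975.00 / 6370.00 = 53.21 in
Ȳ = 235690.00 / 6370.00 = 37.00 in

X̄ = 53.21 in, Ȳ = 37.00 in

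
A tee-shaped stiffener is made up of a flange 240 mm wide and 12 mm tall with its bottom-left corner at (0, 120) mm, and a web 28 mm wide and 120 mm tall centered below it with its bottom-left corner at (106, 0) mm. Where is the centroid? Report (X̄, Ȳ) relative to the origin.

web: A = 28 × 120 = 3360.00, centroid at (120.00, 60.00).
flange: A = 240 × 12 = 2880.00, centroid at (120.00, 126.00).
ΣA = 6240.00 mm², ΣAX̄ = 748800.00 mm³, ΣAȲ = 564480.00 mm³.
X̄ = 748800.00/6240.00 = 120.00 mm; Ȳ = 564480.00/6240.00 = 90.46 mm.

X̄ = 120.00 mm, Ȳ = 90.46 mm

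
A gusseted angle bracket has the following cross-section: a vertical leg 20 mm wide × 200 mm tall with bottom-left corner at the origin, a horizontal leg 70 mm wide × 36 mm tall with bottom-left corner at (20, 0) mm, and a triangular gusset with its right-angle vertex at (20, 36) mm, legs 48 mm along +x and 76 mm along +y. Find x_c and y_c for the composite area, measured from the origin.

x_c = 29.27 mm, y_c = 66.78 mm

vertical leg: A = 20 × 200 = 4000.00, centroid at (10.00, 100.00).
horizontal leg: A = 70 × 36 = 2520.00, centroid at (55.00, 18.00).
gusset: A = ½·48·76 = 1824.00, centroid at (36.00, 61.33).
ΣA = 8344.00 mm²
ΣAx_c = (4000.00)(10.00) + (2520.00)(55.00) + (1824.00)(36.00) = 244264.00 mm³
ΣAy_c = (4000.00)(100.00) + (2520.00)(18.00) + (1824.00)(61.33) = 557232.00 mm³
x_c = 244264.00 / 8344.00 = 29.27 mm
y_c = 557232.00 / 8344.00 = 66.78 mm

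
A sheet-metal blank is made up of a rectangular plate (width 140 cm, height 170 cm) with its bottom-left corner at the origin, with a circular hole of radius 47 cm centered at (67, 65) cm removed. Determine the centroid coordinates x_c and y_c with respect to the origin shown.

x_c = 71.23 cm, y_c = 93.23 cm

Part | A | x̄ᵢ | ȳᵢ | A·x̄ᵢ | A·ȳᵢ
plate | 23800.00 | 70.00 | 85.00 | 1666000.00 | 2023000.00
hole | -6939.78 | 67.00 | 65.00 | -464965.14 | -451085.58
Σ | 16860.22 |  |  | 1201034.86 | 1571914.42
x_c = 1201034.86 / 16860.22 = 71.23 cm
y_c = 1571914.42 / 16860.22 = 93.23 cm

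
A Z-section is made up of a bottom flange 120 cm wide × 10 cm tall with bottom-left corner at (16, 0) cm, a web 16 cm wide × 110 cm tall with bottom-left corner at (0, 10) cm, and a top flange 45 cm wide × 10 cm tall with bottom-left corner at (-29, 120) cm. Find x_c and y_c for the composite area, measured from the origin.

bottom flange: A = 120 × 10 = 1200.00, centroid at (76.00, 5.00).
web: A = 16 × 110 = 1760.00, centroid at (8.00, 65.00).
top flange: A = 45 × 10 = 450.00, centroid at (-6.50, 125.00).
ΣA = 3410.00 cm²
ΣAx_c = (1200.00)(76.00) + (1760.00)(8.00) + (450.00)(-6.50) = 102355.00 cm³
ΣAy_c = (1200.00)(5.00) + (1760.00)(65.00) + (450.00)(125.00) = 176650.00 cm³
x_c = 102355.00 / 3410.00 = 30.02 cm
y_c = 176650.00 / 3410.00 = 51.80 cm

x_c = 30.02 cm, y_c = 51.80 cm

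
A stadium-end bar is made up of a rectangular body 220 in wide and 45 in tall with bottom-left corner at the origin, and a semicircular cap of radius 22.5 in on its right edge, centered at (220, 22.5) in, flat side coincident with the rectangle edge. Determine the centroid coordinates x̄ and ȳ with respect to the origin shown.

Part | A | x̄ᵢ | ȳᵢ | A·x̄ᵢ | A·ȳᵢ
rectangular body | 9900.00 | 110.00 | 22.50 | 1089000.00 | 222750.00
semicircular end | 795.22 | 229.55 | 22.50 | 182541.19 | 17892.35
Σ | 10695.22 |  |  | 1271541.19 | 240642.35
x̄ = 1271541.19 / 10695.22 = 118.89 in
ȳ = 240642.35 / 10695.22 = 22.50 in

x̄ = 118.89 in, ȳ = 22.50 in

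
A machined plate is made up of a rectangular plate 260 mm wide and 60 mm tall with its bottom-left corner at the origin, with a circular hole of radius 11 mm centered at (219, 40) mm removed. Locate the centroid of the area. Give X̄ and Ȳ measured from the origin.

X̄ = 127.78 mm, Ȳ = 29.75 mm

plate: A = 260 × 60 = 15600.00, centroid at (130.00, 30.00).
hole: A = −π·11² = -380.13, centroid at (219.00, 40.00).
ΣA = 15219.87 mm²
ΣAX̄ = (15600.00)(130.00) + (-380.13)(219.00) = 1944750.94 mm³
ΣAȲ = (15600.00)(30.00) + (-380.13)(40.00) = 452794.69 mm³
X̄ = 1944750.94 / 15219.87 = 127.78 mm
Ȳ = 452794.69 / 15219.87 = 29.75 mm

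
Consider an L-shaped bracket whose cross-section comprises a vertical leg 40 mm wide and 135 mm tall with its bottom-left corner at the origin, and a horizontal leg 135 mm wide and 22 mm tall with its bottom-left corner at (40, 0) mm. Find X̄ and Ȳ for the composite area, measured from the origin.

Part | A | x̄ᵢ | ȳᵢ | A·x̄ᵢ | A·ȳᵢ
vertical leg | 5400.00 | 20.00 | 67.50 | 108000.00 | 364500.00
horizontal leg | 2970.00 | 107.50 | 11.00 | 319275.00 | 32670.00
Σ | 8370.00 |  |  | 427275.00 | 397170.00
X̄ = 427275.00 / 8370.00 = 51.05 mm
Ȳ = 397170.00 / 8370.00 = 47.45 mm

X̄ = 51.05 mm, Ȳ = 47.45 mm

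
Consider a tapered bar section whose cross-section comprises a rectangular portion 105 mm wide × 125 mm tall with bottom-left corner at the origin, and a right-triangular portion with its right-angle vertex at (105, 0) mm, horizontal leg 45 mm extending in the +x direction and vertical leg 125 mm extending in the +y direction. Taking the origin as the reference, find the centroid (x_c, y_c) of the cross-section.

rectangular portion: A = 105 × 125 = 13125.00, centroid at (52.50, 62.50).
triangular portion: A = ½·45·125 = 2812.50, centroid at (120.00, 41.67).
ΣA = 15937.50 mm², ΣAx_c = 1026562.50 mm³, ΣAy_c = 937500.00 mm³.
x_c = 1026562.50/15937.50 = 64.41 mm; y_c = 937500.00/15937.50 = 58.82 mm.

x_c = 64.41 mm, y_c = 58.82 mm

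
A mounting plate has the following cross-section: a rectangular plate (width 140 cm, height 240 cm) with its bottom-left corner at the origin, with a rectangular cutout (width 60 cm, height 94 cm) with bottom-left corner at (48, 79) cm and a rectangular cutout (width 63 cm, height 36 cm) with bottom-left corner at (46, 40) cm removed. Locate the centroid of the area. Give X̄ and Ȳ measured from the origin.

plate: A = 140 × 240 = 33600.00, centroid at (70.00, 120.00).
hole 1: A = −(60 × 94) = -5640.00, centroid at (78.00, 126.00).
hole 2: A = −(63 × 36) = -2268.00, centroid at (77.50, 58.00).
ΣA = 25692.00 cm², ΣAX̄ = 1736310.00 cm³, ΣAȲ = 3189816.00 cm³.
X̄ = 1736310.00/25692.00 = 67.58 cm; Ȳ = 3189816.00/25692.00 = 124.16 cm.

X̄ = 67.58 cm, Ȳ = 124.16 cm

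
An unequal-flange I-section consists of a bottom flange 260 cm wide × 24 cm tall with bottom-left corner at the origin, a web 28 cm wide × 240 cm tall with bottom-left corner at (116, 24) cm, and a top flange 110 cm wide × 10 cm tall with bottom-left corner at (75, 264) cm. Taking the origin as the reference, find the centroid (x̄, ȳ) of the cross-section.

bottom flange: A = 260 × 24 = 6240.00, centroid at (130.00, 12.00).
web: A = 28 × 240 = 6720.00, centroid at (130.00, 144.00).
top flange: A = 110 × 10 = 1100.00, centroid at (130.00, 269.00).
ΣA = 14060.00 cm²
ΣAx̄ = (6240.00)(130.00) + (6720.00)(130.00) + (1100.00)(130.00) = 1827800.00 cm³
ΣAȳ = (6240.00)(12.00) + (6720.00)(144.00) + (1100.00)(269.00) = 1338460.00 cm³
x̄ = 1827800.00 / 14060.00 = 130.00 cm
ȳ = 1338460.00 / 14060.00 = 95.20 cm

x̄ = 130.00 cm, ȳ = 95.20 cm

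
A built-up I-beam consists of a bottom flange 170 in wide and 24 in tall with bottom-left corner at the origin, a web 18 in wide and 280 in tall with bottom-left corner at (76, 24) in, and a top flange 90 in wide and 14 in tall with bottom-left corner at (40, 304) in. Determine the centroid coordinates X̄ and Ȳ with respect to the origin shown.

bottom flange: A = 170 × 24 = 4080.00, centroid at (85.00, 12.00).
web: A = 18 × 280 = 5040.00, centroid at (85.00, 164.00).
top flange: A = 90 × 14 = 1260.00, centroid at (85.00, 311.00).
ΣA = 10380.00 in²
ΣAX̄ = (4080.00)(85.00) + (5040.00)(85.00) + (1260.00)(85.00) = 882300.00 in³
ΣAȲ = (4080.00)(12.00) + (5040.00)(164.00) + (1260.00)(311.00) = 1267380.00 in³
X̄ = 882300.00 / 10380.00 = 85.00 in
Ȳ = 1267380.00 / 10380.00 = 122.10 in

X̄ = 85.00 in, Ȳ = 122.10 in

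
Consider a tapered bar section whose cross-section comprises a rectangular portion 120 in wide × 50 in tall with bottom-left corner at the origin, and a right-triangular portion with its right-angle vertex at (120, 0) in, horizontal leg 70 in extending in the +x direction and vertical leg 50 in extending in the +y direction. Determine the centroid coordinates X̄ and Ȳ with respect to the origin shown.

X̄ = 78.82 in, Ȳ = 23.12 in

rectangular portion: A = 120 × 50 = 6000.00, centroid at (60.00, 25.00).
triangular portion: A = ½·70·50 = 1750.00, centroid at (143.33, 16.67).
ΣA = 7750.00 in²
ΣAX̄ = (6000.00)(60.00) + (1750.00)(143.33) = 610833.33 in³
ΣAȲ = (6000.00)(25.00) + (1750.00)(16.67) = 179166.67 in³
X̄ = 610833.33 / 7750.00 = 78.82 in
Ȳ = 179166.67 / 7750.00 = 23.12 in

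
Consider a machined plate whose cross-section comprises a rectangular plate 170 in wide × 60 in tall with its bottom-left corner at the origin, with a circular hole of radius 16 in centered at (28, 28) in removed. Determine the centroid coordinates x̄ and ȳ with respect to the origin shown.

x̄ = 89.88 in, ȳ = 30.17 in

Part | A | x̄ᵢ | ȳᵢ | A·x̄ᵢ | A·ȳᵢ
plate | 10200.00 | 85.00 | 30.00 | 867000.00 | 306000.00
hole | -804.25 | 28.00 | 28.00 | -22518.94 | -22518.94
Σ | 9395.75 |  |  | 844481.06 | 283481.06
x̄ = 844481.06 / 9395.75 = 89.88 in
ȳ = 283481.06 / 9395.75 = 30.17 in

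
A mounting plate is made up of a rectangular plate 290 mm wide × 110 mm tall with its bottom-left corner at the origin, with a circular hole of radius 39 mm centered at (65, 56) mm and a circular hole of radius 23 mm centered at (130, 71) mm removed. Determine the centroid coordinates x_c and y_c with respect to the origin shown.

x_c = 160.99 mm, y_c = 53.77 mm

plate: A = 290 × 110 = 31900.00, centroid at (145.00, 55.00).
hole 1: A = −π·39² = -4778.36, centroid at (65.00, 56.00).
hole 2: A = −π·23² = -1661.90, centroid at (130.00, 71.00).
ΣA = 25459.74 mm²
ΣAx_c = (31900.00)(145.00) + (-4778.36)(65.00) + (-1661.90)(130.00) = 4098859.12 mm³
ΣAy_c = (31900.00)(55.00) + (-4778.36)(56.00) + (-1661.90)(71.00) = 1368916.63 mm³
x_c = 4098859.12 / 25459.74 = 160.99 mm
y_c = 1368916.63 / 25459.74 = 53.77 mm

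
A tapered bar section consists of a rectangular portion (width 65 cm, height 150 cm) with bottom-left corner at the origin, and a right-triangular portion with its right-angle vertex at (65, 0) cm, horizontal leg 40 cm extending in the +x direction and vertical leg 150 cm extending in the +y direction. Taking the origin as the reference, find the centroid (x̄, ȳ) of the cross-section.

rectangular portion: A = 65 × 150 = 9750.00, centroid at (32.50, 75.00).
triangular portion: A = ½·40·150 = 3000.00, centroid at (78.33, 50.00).
ΣA = 12750.00 cm²
ΣAx̄ = (9750.00)(32.50) + (3000.00)(78.33) = 551875.00 cm³
ΣAȳ = (9750.00)(75.00) + (3000.00)(50.00) = 881250.00 cm³
x̄ = 551875.00 / 12750.00 = 43.28 cm
ȳ = 881250.00 / 12750.00 = 69.12 cm

x̄ = 43.28 cm, ȳ = 69.12 cm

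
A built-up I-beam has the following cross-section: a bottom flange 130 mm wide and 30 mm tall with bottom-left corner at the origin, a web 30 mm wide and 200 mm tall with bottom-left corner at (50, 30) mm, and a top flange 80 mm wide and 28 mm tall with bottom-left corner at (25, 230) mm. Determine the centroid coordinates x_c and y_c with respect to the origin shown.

x_c = 65.00 mm, y_c = 114.09 mm

Part | A | x̄ᵢ | ȳᵢ | A·x̄ᵢ | A·ȳᵢ
bottom flange | 3900.00 | 65.00 | 15.00 | 253500.00 | 58500.00
web | 6000.00 | 65.00 | 130.00 | 390000.00 | 780000.00
top flange | 2240.00 | 65.00 | 244.00 | 145600.00 | 546560.00
Σ | 12140.00 |  |  | 789100.00 | 1385060.00
x_c = 789100.00 / 12140.00 = 65.00 mm
y_c = 1385060.00 / 12140.00 = 114.09 mm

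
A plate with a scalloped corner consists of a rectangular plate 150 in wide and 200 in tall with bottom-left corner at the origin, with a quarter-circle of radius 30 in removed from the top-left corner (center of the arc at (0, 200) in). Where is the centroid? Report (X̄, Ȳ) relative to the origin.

Part | A | x̄ᵢ | ȳᵢ | A·x̄ᵢ | A·ȳᵢ
plate | 30000.00 | 75.00 | 100.00 | 2250000.00 | 3000000.00
removed quarter-circle | -706.86 | 12.73 | 187.27 | -9000.00 | -132371.67
Σ | 29293.14 |  |  | 2241000.00 | 2867628.33
X̄ = 2241000.00 / 29293.14 = 76.50 in
Ȳ = 2867628.33 / 29293.14 = 97.89 in

X̄ = 76.50 in, Ȳ = 97.89 in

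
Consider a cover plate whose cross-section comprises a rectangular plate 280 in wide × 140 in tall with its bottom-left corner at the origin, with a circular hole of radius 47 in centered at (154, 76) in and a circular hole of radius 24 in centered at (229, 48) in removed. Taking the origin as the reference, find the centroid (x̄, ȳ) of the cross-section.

plate: A = 280 × 140 = 39200.00, centroid at (140.00, 70.00).
hole 1: A = −π·47² = -6939.78, centroid at (154.00, 76.00).
hole 2: A = −π·24² = -1809.56, centroid at (229.00, 48.00).
ΣA = 30450.66 in²
ΣAx̄ = (39200.00)(140.00) + (-6939.78)(154.00) + (-1809.56)(229.00) = 4004885.52 in³
ΣAȳ = (39200.00)(70.00) + (-6939.78)(76.00) + (-1809.56)(48.00) = 2129718.11 in³
x̄ = 4004885.52 / 30450.66 = 131.52 in
ȳ = 2129718.11 / 30450.66 = 69.94 in

x̄ = 131.52 in, ȳ = 69.94 in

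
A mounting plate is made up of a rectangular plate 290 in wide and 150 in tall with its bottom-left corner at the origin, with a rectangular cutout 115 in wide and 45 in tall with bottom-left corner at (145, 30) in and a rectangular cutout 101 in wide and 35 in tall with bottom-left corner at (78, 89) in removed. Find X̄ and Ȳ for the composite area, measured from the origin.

plate: A = 290 × 150 = 43500.00, centroid at (145.00, 75.00).
hole 1: A = −(115 × 45) = -5175.00, centroid at (202.50, 52.50).
hole 2: A = −(101 × 35) = -3535.00, centroid at (128.50, 106.50).
ΣA = 34790.00 in²
ΣAX̄ = (43500.00)(145.00) + (-5175.00)(202.50) + (-3535.00)(128.50) = 4805315.00 in³
ΣAȲ = (43500.00)(75.00) + (-5175.00)(52.50) + (-3535.00)(106.50) = 2614335.00 in³
X̄ = 4805315.00 / 34790.00 = 138.12 in
Ȳ = 2614335.00 / 34790.00 = 75.15 in

X̄ = 138.12 in, Ȳ = 75.15 in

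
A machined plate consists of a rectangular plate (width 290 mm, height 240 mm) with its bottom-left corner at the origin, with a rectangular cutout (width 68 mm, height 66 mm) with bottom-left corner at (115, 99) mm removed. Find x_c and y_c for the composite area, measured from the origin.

Part | A | x̄ᵢ | ȳᵢ | A·x̄ᵢ | A·ȳᵢ
plate | 69600.00 | 145.00 | 120.00 | 10092000.00 | 8352000.00
hole | -4488.00 | 149.00 | 132.00 | -668712.00 | -592416.00
Σ | 65112.00 |  |  | 9423288.00 | 7759584.00
x_c = 9423288.00 / 65112.00 = 144.72 mm
y_c = 7759584.00 / 65112.00 = 119.17 mm

x_c = 144.72 mm, y_c = 119.17 mm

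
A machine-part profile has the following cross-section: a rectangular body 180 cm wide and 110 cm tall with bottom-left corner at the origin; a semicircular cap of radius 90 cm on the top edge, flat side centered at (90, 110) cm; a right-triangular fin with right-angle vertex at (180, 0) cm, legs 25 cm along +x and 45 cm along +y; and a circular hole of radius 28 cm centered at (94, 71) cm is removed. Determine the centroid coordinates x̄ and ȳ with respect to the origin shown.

rectangular body: A = 180 × 110 = 19800.00, centroid at (90.00, 55.00).
semicircular top: A = ½π·90² = 12723.45, centroid at (90.00, 148.20).
triangular fin: A = ½·25·45 = 562.50, centroid at (188.33, 15.00).
hole: A = −π·28² = -2463.01, centroid at (94.00, 71.00).
ΣA = 30622.94 cm², ΣAx̄ = 2801525.21 cm³, ΣAȳ = 2808143.41 cm³.
x̄ = 2801525.21/30622.94 = 91.48 cm; ȳ = 2808143.41/30622.94 = 91.70 cm.

x̄ = 91.48 cm, ȳ = 91.70 cm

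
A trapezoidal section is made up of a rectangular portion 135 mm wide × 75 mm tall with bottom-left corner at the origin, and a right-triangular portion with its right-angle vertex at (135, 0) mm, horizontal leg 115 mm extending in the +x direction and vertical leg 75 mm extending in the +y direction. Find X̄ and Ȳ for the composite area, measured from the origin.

X̄ = 99.11 mm, Ȳ = 33.77 mm

rectangular portion: A = 135 × 75 = 10125.00, centroid at (67.50, 37.50).
triangular portion: A = ½·115·75 = 4312.50, centroid at (173.33, 25.00).
ΣA = 14437.50 mm²
ΣAX̄ = (10125.00)(67.50) + (4312.50)(173.33) = 1430937.50 mm³
ΣAȲ = (10125.00)(37.50) + (4312.50)(25.00) = 487500.00 mm³
X̄ = 1430937.50 / 14437.50 = 99.11 mm
Ȳ = 487500.00 / 14437.50 = 33.77 mm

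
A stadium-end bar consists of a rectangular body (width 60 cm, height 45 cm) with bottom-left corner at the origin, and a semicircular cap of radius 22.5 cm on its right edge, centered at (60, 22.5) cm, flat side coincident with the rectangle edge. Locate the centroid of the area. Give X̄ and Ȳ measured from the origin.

Part | A | x̄ᵢ | ȳᵢ | A·x̄ᵢ | A·ȳᵢ
rectangular body | 2700.00 | 30.00 | 22.50 | 81000.00 | 60750.00
semicircular end | 795.22 | 69.55 | 22.50 | 55306.69 | 17892.35
Σ | 3495.22 |  |  | 136306.69 | 78642.35
X̄ = 136306.69 / 3495.22 = 39.00 cm
Ȳ = 78642.35 / 3495.22 = 22.50 cm

X̄ = 39.00 cm, Ȳ = 22.50 cm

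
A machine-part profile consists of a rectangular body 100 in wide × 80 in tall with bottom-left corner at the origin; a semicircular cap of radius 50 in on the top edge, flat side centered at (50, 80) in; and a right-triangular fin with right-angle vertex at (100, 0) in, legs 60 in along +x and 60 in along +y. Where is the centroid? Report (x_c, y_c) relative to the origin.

x_c = 59.18 in, y_c = 54.89 in

Part | A | x̄ᵢ | ȳᵢ | A·x̄ᵢ | A·ȳᵢ
rectangular body | 8000.00 | 50.00 | 40.00 | 400000.00 | 320000.00
semicircular top | 3926.99 | 50.00 | 101.22 | 196349.54 | 397492.60
triangular fin | 1800.00 | 120.00 | 20.00 | 216000.00 | 36000.00
Σ | 13726.99 |  |  | 812349.54 | 753492.60
x_c = 812349.54 / 13726.99 = 59.18 in
y_c = 753492.60 / 13726.99 = 54.89 in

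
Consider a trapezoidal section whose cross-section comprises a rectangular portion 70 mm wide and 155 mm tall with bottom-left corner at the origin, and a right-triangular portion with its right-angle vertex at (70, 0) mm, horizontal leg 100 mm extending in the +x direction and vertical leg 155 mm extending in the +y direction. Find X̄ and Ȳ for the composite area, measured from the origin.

Part | A | x̄ᵢ | ȳᵢ | A·x̄ᵢ | A·ȳᵢ
rectangular portion | 10850.00 | 35.00 | 77.50 | 379750.00 | 840875.00
triangular portion | 7750.00 | 103.33 | 51.67 | 800833.33 | 400416.67
Σ | 18600.00 |  |  | 1180583.33 | 1241291.67
X̄ = 1180583.33 / 18600.00 = 63.47 mm
Ȳ = 1241291.67 / 18600.00 = 66.74 mm

X̄ = 63.47 mm, Ȳ = 66.74 mm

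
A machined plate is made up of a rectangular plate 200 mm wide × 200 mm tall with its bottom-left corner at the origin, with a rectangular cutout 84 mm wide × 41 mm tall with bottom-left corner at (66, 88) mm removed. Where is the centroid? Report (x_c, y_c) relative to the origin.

x_c = 99.25 mm, y_c = 99.20 mm

plate: A = 200 × 200 = 40000.00, centroid at (100.00, 100.00).
hole: A = −(84 × 41) = -3444.00, centroid at (108.00, 108.50).
ΣA = 36556.00 mm²
ΣAx_c = (40000.00)(100.00) + (-3444.00)(108.00) = 3628048.00 mm³
ΣAy_c = (40000.00)(100.00) + (-3444.00)(108.50) = 3626326.00 mm³
x_c = 3628048.00 / 36556.00 = 99.25 mm
y_c = 3626326.00 / 36556.00 = 99.20 mm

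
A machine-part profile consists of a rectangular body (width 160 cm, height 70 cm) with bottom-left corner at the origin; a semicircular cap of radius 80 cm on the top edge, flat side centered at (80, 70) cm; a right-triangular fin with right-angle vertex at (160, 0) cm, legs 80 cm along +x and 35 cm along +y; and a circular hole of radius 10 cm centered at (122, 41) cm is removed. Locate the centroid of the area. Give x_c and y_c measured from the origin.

rectangular body: A = 160 × 70 = 11200.00, centroid at (80.00, 35.00).
semicircular top: A = ½π·80² = 10053.10, centroid at (80.00, 103.95).
triangular fin: A = ½·80·35 = 1400.00, centroid at (186.67, 11.67).
hole: A = −π·10² = -314.16, centroid at (122.00, 41.00).
ΣA = 22338.94 cm²
ΣAx_c = (11200.00)(80.00) + (10053.10)(80.00) + (1400.00)(186.67) + (-314.16)(122.00) = 1923253.62 cm³
ΣAy_c = (11200.00)(35.00) + (10053.10)(103.95) + (1400.00)(11.67) + (-314.16)(41.00) = 1440502.89 cm³
x_c = 1923253.62 / 22338.94 = 86.09 cm
y_c = 1440502.89 / 22338.94 = 64.48 cm

x_c = 86.09 cm, y_c = 64.48 cm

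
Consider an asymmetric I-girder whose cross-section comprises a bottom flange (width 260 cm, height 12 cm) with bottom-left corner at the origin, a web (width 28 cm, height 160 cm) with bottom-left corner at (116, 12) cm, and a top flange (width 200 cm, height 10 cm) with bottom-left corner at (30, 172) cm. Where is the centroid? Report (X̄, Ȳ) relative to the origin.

X̄ = 130.00 cm, Ȳ = 81.76 cm

bottom flange: A = 260 × 12 = 3120.00, centroid at (130.00, 6.00).
web: A = 28 × 160 = 4480.00, centroid at (130.00, 92.00).
top flange: A = 200 × 10 = 2000.00, centroid at (130.00, 177.00).
ΣA = 9600.00 cm²
ΣAX̄ = (3120.00)(130.00) + (4480.00)(130.00) + (2000.00)(130.00) = 1248000.00 cm³
ΣAȲ = (3120.00)(6.00) + (4480.00)(92.00) + (2000.00)(177.00) = 784880.00 cm³
X̄ = 1248000.00 / 9600.00 = 130.00 cm
Ȳ = 784880.00 / 9600.00 = 81.76 cm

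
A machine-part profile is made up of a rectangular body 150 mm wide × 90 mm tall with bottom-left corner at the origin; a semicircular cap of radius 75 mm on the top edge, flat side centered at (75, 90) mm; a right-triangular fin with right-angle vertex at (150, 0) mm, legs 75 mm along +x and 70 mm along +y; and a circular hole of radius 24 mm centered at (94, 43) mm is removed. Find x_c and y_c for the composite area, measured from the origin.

rectangular body: A = 150 × 90 = 13500.00, centroid at (75.00, 45.00).
semicircular top: A = ½π·75² = 8835.73, centroid at (75.00, 121.83).
triangular fin: A = ½·75·70 = 2625.00, centroid at (175.00, 23.33).
hole: A = −π·24² = -1809.56, centroid at (94.00, 43.00).
ΣA = 23151.17 mm²
ΣAx_c = (13500.00)(75.00) + (8835.73)(75.00) + (2625.00)(175.00) + (-1809.56)(94.00) = 1964456.31 mm³
ΣAy_c = (13500.00)(45.00) + (8835.73)(121.83) + (2625.00)(23.33) + (-1809.56)(43.00) = 1667404.67 mm³
x_c = 1964456.31 / 23151.17 = 84.85 mm
y_c = 1667404.67 / 23151.17 = 72.02 mm

x_c = 84.85 mm, y_c = 72.02 mm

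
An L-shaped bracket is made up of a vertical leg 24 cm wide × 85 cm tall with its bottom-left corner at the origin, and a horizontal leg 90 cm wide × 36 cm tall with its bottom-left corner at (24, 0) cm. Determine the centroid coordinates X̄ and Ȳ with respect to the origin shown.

vertical leg: A = 24 × 85 = 2040.00, centroid at (12.00, 42.50).
horizontal leg: A = 90 × 36 = 3240.00, centroid at (69.00, 18.00).
ΣA = 5280.00 cm²
ΣAX̄ = (2040.00)(12.00) + (3240.00)(69.00) = 248040.00 cm³
ΣAȲ = (2040.00)(42.50) + (3240.00)(18.00) = 145020.00 cm³
X̄ = 248040.00 / 5280.00 = 46.98 cm
Ȳ = 145020.00 / 5280.00 = 27.47 cm

X̄ = 46.98 cm, Ȳ = 27.47 cm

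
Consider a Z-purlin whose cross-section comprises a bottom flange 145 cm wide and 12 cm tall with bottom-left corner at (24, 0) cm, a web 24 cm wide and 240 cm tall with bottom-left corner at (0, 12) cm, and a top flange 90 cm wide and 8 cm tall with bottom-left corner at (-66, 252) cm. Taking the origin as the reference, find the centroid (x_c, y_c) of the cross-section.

x_c = 27.00 cm, y_c = 116.19 cm

Part | A | x̄ᵢ | ȳᵢ | A·x̄ᵢ | A·ȳᵢ
bottom flange | 1740.00 | 96.50 | 6.00 | 167910.00 | 10440.00
web | 5760.00 | 12.00 | 132.00 | 69120.00 | 760320.00
top flange | 720.00 | -21.00 | 256.00 | -15120.00 | 184320.00
Σ | 8220.00 |  |  | 221910.00 | 955080.00
x_c = 221910.00 / 8220.00 = 27.00 cm
y_c = 955080.00 / 8220.00 = 116.19 cm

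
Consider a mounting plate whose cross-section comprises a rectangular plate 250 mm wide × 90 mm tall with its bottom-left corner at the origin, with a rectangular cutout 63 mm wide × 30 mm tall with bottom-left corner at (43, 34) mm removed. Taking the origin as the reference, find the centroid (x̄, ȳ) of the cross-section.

x̄ = 129.63 mm, ȳ = 44.63 mm

plate: A = 250 × 90 = 22500.00, centroid at (125.00, 45.00).
hole: A = −(63 × 30) = -1890.00, centroid at (74.50, 49.00).
ΣA = 20610.00 mm²
ΣAx̄ = (22500.00)(125.00) + (-1890.00)(74.50) = 2671695.00 mm³
ΣAȳ = (22500.00)(45.00) + (-1890.00)(49.00) = 919890.00 mm³
x̄ = 2671695.00 / 20610.00 = 129.63 mm
ȳ = 919890.00 / 20610.00 = 44.63 mm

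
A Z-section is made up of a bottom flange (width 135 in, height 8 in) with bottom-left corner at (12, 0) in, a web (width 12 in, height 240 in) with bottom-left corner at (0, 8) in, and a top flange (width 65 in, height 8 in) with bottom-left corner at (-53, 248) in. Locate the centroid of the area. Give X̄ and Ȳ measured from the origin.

X̄ = 20.64 in, Ȳ = 112.50 in

Part | A | x̄ᵢ | ȳᵢ | A·x̄ᵢ | A·ȳᵢ
bottom flange | 1080.00 | 79.50 | 4.00 | 85860.00 | 4320.00
web | 2880.00 | 6.00 | 128.00 | 17280.00 | 368640.00
top flange | 520.00 | -20.50 | 252.00 | -10660.00 | 131040.00
Σ | 4480.00 |  |  | 92480.00 | 504000.00
X̄ = 92480.00 / 4480.00 = 20.64 in
Ȳ = 504000.00 / 4480.00 = 112.50 in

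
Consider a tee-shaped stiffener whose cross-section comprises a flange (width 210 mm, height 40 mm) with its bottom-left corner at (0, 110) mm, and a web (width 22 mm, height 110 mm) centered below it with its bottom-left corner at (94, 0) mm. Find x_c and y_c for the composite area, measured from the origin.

x_c = 105.00 mm, y_c = 113.23 mm

web: A = 22 × 110 = 2420.00, centroid at (105.00, 55.00).
flange: A = 210 × 40 = 8400.00, centroid at (105.00, 130.00).
ΣA = 10820.00 mm², ΣAx_c = 1136100.00 mm³, ΣAy_c = 1225100.00 mm³.
x_c = 1136100.00/10820.00 = 105.00 mm; y_c = 1225100.00/10820.00 = 113.23 mm.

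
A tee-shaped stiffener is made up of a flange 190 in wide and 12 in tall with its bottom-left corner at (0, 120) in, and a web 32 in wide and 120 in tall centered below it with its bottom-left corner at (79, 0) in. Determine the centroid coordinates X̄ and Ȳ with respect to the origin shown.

web: A = 32 × 120 = 3840.00, centroid at (95.00, 60.00).
flange: A = 190 × 12 = 2280.00, centroid at (95.00, 126.00).
ΣA = 6120.00 in²
ΣAX̄ = (3840.00)(95.00) + (2280.00)(95.00) = 581400.00 in³
ΣAȲ = (3840.00)(60.00) + (2280.00)(126.00) = 517680.00 in³
X̄ = 581400.00 / 6120.00 = 95.00 in
Ȳ = 517680.00 / 6120.00 = 84.59 in

X̄ = 95.00 in, Ȳ = 84.59 in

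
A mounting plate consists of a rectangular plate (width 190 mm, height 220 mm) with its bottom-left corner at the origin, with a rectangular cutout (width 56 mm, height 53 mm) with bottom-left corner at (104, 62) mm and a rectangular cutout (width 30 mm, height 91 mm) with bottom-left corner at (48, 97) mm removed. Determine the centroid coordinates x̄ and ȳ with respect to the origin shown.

Part | A | x̄ᵢ | ȳᵢ | A·x̄ᵢ | A·ȳᵢ
plate | 41800.00 | 95.00 | 110.00 | 3971000.00 | 4598000.00
hole 1 | -2968.00 | 132.00 | 88.50 | -391776.00 | -262668.00
hole 2 | -2730.00 | 63.00 | 142.50 | -171990.00 | -389025.00
Σ | 36102.00 |  |  | 3407234.00 | 3946307.00
x̄ = 3407234.00 / 36102.00 = 94.38 mm
ȳ = 3946307.00 / 36102.00 = 109.31 mm

x̄ = 94.38 mm, ȳ = 109.31 mm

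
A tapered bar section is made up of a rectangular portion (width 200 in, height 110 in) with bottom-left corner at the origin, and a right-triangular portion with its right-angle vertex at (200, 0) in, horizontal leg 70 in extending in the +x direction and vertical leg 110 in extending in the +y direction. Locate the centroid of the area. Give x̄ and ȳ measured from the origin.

rectangular portion: A = 200 × 110 = 22000.00, centroid at (100.00, 55.00).
triangular portion: A = ½·70·110 = 3850.00, centroid at (223.33, 36.67).
ΣA = 25850.00 in²
ΣAx̄ = (22000.00)(100.00) + (3850.00)(223.33) = 3059833.33 in³
ΣAȳ = (22000.00)(55.00) + (3850.00)(36.67) = 1351166.67 in³
x̄ = 3059833.33 / 25850.00 = 118.37 in
ȳ = 1351166.67 / 25850.00 = 52.27 in

x̄ = 118.37 in, ȳ = 52.27 in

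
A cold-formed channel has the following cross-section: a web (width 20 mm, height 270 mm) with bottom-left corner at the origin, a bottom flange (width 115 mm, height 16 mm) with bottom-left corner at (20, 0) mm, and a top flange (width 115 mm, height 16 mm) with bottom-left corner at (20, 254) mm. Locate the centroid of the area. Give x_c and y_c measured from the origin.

x_c = 37.36 mm, y_c = 135.00 mm

web: A = 20 × 270 = 5400.00, centroid at (10.00, 135.00).
bottom flange: A = 115 × 16 = 1840.00, centroid at (77.50, 8.00).
top flange: A = 115 × 16 = 1840.00, centroid at (77.50, 262.00).
ΣA = 9080.00 mm²
ΣAx_c = (5400.00)(10.00) + (1840.00)(77.50) + (1840.00)(77.50) = 339200.00 mm³
ΣAy_c = (5400.00)(135.00) + (1840.00)(8.00) + (1840.00)(262.00) = 1225800.00 mm³
x_c = 339200.00 / 9080.00 = 37.36 mm
y_c = 1225800.00 / 9080.00 = 135.00 mm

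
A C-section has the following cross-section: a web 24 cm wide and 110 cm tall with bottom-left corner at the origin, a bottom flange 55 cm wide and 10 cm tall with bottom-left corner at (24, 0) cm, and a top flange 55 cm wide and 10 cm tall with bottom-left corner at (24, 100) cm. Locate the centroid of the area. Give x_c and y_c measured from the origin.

Part | A | x̄ᵢ | ȳᵢ | A·x̄ᵢ | A·ȳᵢ
web | 2640.00 | 12.00 | 55.00 | 31680.00 | 145200.00
bottom flange | 550.00 | 51.50 | 5.00 | 28325.00 | 2750.00
top flange | 550.00 | 51.50 | 105.00 | 28325.00 | 57750.00
Σ | 3740.00 |  |  | 88330.00 | 205700.00
x_c = 88330.00 / 3740.00 = 23.62 cm
y_c = 205700.00 / 3740.00 = 55.00 cm

x_c = 23.62 cm, y_c = 55.00 cm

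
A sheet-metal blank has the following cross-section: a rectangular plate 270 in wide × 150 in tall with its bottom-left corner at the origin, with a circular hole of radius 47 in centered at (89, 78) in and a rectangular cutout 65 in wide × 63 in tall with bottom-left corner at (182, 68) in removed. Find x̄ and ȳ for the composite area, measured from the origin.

x̄ = 134.79 in, ȳ = 70.89 in

Part | A | x̄ᵢ | ȳᵢ | A·x̄ᵢ | A·ȳᵢ
plate | 40500.00 | 135.00 | 75.00 | 5467500.00 | 3037500.00
hole 1 | -6939.78 | 89.00 | 78.00 | -617640.26 | -541302.70
hole 2 | -4095.00 | 214.50 | 99.50 | -878377.50 | -407452.50
Σ | 29465.22 |  |  | 3971482.24 | 2088744.80
x̄ = 3971482.24 / 29465.22 = 134.79 in
ȳ = 2088744.80 / 29465.22 = 70.89 in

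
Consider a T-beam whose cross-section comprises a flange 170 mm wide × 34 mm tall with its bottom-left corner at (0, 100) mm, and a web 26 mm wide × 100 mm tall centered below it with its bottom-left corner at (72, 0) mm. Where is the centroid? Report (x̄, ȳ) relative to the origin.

web: A = 26 × 100 = 2600.00, centroid at (85.00, 50.00).
flange: A = 170 × 34 = 5780.00, centroid at (85.00, 117.00).
ΣA = 8380.00 mm²
ΣAx̄ = (2600.00)(85.00) + (5780.00)(85.00) = 712300.00 mm³
ΣAȳ = (2600.00)(50.00) + (5780.00)(117.00) = 806260.00 mm³
x̄ = 712300.00 / 8380.00 = 85.00 mm
ȳ = 806260.00 / 8380.00 = 96.21 mm

x̄ = 85.00 mm, ȳ = 96.21 mm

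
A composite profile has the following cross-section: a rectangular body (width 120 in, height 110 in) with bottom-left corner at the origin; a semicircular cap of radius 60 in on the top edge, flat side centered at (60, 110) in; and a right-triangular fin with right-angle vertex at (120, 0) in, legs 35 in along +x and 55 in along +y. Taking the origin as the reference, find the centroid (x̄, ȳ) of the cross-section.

rectangular body: A = 120 × 110 = 13200.00, centroid at (60.00, 55.00).
semicircular top: A = ½π·60² = 5654.87, centroid at (60.00, 135.46).
triangular fin: A = ½·35·55 = 962.50, centroid at (131.67, 18.33).
ΣA = 19817.37 in², ΣAx̄ = 1258021.17 in³, ΣAȳ = 1509681.18 in³.
x̄ = 1258021.17/19817.37 = 63.48 in; ȳ = 1509681.18/19817.37 = 76.18 in.

x̄ = 63.48 in, ȳ = 76.18 in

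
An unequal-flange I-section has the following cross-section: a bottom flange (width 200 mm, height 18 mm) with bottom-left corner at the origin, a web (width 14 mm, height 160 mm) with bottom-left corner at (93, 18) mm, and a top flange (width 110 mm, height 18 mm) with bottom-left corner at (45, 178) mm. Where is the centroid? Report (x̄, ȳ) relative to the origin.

x̄ = 100.00 mm, ȳ = 79.56 mm

bottom flange: A = 200 × 18 = 3600.00, centroid at (100.00, 9.00).
web: A = 14 × 160 = 2240.00, centroid at (100.00, 98.00).
top flange: A = 110 × 18 = 1980.00, centroid at (100.00, 187.00).
ΣA = 7820.00 mm², ΣAx̄ = 782000.00 mm³, ΣAȳ = 622180.00 mm³.
x̄ = 782000.00/7820.00 = 100.00 mm; ȳ = 622180.00/7820.00 = 79.56 mm.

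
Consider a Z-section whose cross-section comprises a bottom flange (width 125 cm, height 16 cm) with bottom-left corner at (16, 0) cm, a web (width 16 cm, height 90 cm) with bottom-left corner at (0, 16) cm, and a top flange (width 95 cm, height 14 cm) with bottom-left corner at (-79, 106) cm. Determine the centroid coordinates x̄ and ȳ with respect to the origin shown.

x̄ = 26.55 cm, ȳ = 53.28 cm

bottom flange: A = 125 × 16 = 2000.00, centroid at (78.50, 8.00).
web: A = 16 × 90 = 1440.00, centroid at (8.00, 61.00).
top flange: A = 95 × 14 = 1330.00, centroid at (-31.50, 113.00).
ΣA = 4770.00 cm², ΣAx̄ = 126625.00 cm³, ΣAȳ = 254130.00 cm³.
x̄ = 126625.00/4770.00 = 26.55 cm; ȳ = 254130.00/4770.00 = 53.28 cm.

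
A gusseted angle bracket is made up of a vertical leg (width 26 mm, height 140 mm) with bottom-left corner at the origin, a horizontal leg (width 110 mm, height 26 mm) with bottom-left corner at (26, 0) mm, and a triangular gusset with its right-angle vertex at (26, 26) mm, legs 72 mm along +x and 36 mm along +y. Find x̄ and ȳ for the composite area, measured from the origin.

vertical leg: A = 26 × 140 = 3640.00, centroid at (13.00, 70.00).
horizontal leg: A = 110 × 26 = 2860.00, centroid at (81.00, 13.00).
gusset: A = ½·72·36 = 1296.00, centroid at (50.00, 38.00).
ΣA = 7796.00 mm², ΣAx̄ = 343780.00 mm³, ΣAȳ = 341228.00 mm³.
x̄ = 343780.00/7796.00 = 44.10 mm; ȳ = 341228.00/7796.00 = 43.77 mm.

x̄ = 44.10 mm, ȳ = 43.77 mm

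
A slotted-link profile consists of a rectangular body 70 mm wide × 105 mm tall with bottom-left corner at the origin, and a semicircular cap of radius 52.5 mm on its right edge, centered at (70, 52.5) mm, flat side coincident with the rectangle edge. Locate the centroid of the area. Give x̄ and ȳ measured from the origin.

rectangular body: A = 70 × 105 = 7350.00, centroid at (35.00, 52.50).
semicircular end: A = ½π·52.5² = 4329.51, centroid at (92.28, 52.50).
ΣA = 11679.51 mm²
ΣAx̄ = (7350.00)(35.00) + (4329.51)(92.28) = 656784.27 mm³
ΣAȳ = (7350.00)(52.50) + (4329.51)(52.50) = 613174.14 mm³
x̄ = 656784.27 / 11679.51 = 56.23 mm
ȳ = 613174.14 / 11679.51 = 52.50 mm

x̄ = 56.23 mm, ȳ = 52.50 mm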